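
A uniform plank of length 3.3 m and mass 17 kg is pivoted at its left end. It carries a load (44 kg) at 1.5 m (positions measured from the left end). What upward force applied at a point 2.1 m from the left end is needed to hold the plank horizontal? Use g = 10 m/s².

F ≈ 448 N

Taking torques about the left end:
Beam weight: 17 × 10 = 170 N down at 1.65 m → arm 1.65 m, τ = 170 × 1.65 = 280.5 N·m clockwise.
Load: 44 × 10 = 440 N down at 1.5 m → arm 1.5 m, τ = 440 × 1.5 = 660 N·m clockwise.
Net moment of the loads = 940.5 N·m clockwise.
The upward force F acts at a point 2.1 m from the left end, arm 2.1 m, giving F × 2.1 counterclockwise.
Balancing moments: F × 2.1 = 940.5, giving F = 940.5 / 2.1 = 448 N.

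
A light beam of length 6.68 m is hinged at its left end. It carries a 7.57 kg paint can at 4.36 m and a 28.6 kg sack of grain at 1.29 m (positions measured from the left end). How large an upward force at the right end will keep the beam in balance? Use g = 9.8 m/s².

About the left end:
Paint can: 7.57 × 9.8 = 74.19 N down at 4.36 m → arm 4.36 m, τ = 74.19 × 4.36 = 323.5 N·m clockwise.
Sack of grain: 28.6 × 9.8 = 280.3 N down at 1.29 m → arm 1.29 m, τ = 280.3 × 1.29 = 361.6 N·m clockwise.
Net moment of the loads = 685.1 N·m clockwise.
The upward force F acts at the right end, arm 6.68 m, giving F × 6.68 counterclockwise.
Setting net torque to zero: F × 6.68 = 685.1 → F = 685.1 / 6.68 = 103 N.

F ≈ 103 N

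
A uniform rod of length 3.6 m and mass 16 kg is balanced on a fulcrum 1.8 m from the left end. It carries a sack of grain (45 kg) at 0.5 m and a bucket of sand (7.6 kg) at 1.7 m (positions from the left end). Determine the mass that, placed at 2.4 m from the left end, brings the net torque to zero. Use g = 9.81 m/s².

m ≈ 98.8 kg

Choose the fulcrum (at 1.8 m from the left end) as the axis so the support reaction has zero arm there.
Beam weight: acts at the fulcrum, moment arm 0 → no torque.
Sack of grain: 45 × 9.81 = 441.5 N down at 0.5 m → arm 1.3 m, τ = 441.5 × 1.3 = 574 N·m counterclockwise.
Bucket of sand: 7.6 × 9.81 = 74.56 N down at 1.7 m → arm 0.1 m, τ = 74.56 × 0.1 = 7.456 N·m counterclockwise.
Net moment of known loads = 581.5 N·m counterclockwise.
An unknown mass m at 2.4 m has arm 0.6 m; its moment is m·g·0.6 clockwise.
Setting net torque to zero: m × 9.81 × 0.6 = 581.5 → m = 581.5 / (9.81 × 0.6) = 98.8 kg.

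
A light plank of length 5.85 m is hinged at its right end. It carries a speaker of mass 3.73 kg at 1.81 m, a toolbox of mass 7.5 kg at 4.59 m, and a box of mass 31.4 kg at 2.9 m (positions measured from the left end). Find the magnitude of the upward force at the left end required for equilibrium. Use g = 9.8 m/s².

Choose the right end as the axis so the unknown pivot reaction has zero arm there.
Speaker: 3.73 × 9.8 = 36.55 N down at 1.81 m → arm 4.04 m, τ = 36.55 × 4.04 = 147.7 N·m counterclockwise.
Toolbox: 7.5 × 9.8 = 73.5 N down at 4.59 m → arm 1.26 m, τ = 73.5 × 1.26 = 92.61 N·m counterclockwise.
Box: 31.4 × 9.8 = 307.7 N down at 2.9 m → arm 2.95 m, τ = 307.7 × 2.95 = 907.7 N·m counterclockwise.
Net moment of the loads = 1148 N·m counterclockwise.
The upward force F acts at the left end, arm 5.85 m, giving F × 5.85 clockwise.
Balancing moments: F × 5.85 = 1148, giving F = 1148 / 5.85 = 196 N.

F ≈ 196 N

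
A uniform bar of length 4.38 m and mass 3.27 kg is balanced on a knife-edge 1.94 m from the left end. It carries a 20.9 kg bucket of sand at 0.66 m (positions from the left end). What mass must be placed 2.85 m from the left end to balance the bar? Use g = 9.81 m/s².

Take moments about the knife-edge (at 1.94 m from the left end).
Beam weight: 3.27 × 9.81 = 32.08 N down at 2.19 m → arm 0.25 m, τ = 32.08 × 0.25 = 8.02 N·m clockwise.
Bucket of sand: 20.9 × 9.81 = 205 N down at 0.66 m → arm 1.28 m, τ = 205 × 1.28 = 262.4 N·m counterclockwise.
Net moment of known loads = 254.4 N·m counterclockwise.
An unknown mass m at 2.85 m has arm 0.91 m; its moment is m·g·0.91 clockwise.
For rotational equilibrium, m × 9.81 × 0.91 = 254.4, so m = 254.4 / (9.81 × 0.91) = 28.5 kg.

m ≈ 28.5 kg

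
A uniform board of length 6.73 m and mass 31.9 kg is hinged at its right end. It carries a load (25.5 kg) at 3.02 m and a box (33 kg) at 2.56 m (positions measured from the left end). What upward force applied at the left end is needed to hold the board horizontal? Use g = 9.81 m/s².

Choose the right end as the axis so the unknown pivot reaction has zero arm there.
Beam weight: 31.9 × 9.81 = 312.9 N down at 3.365 m → arm 3.365 m, τ = 312.9 × 3.365 = 1053 N·m counterclockwise.
Load: 25.5 × 9.81 = 250.2 N down at 3.02 m → arm 3.71 m, τ = 250.2 × 3.71 = 928.2 N·m counterclockwise.
Box: 33 × 9.81 = 323.7 N down at 2.56 m → arm 4.17 m, τ = 323.7 × 4.17 = 1350 N·m counterclockwise.
Net moment of the loads = 3331 N·m counterclockwise.
The upward force F acts at the left end, arm 6.73 m, giving F × 6.73 clockwise.
For rotational equilibrium, F × 6.73 = 3331, so F = 3331 / 6.73 = 495 N.

F ≈ 495 N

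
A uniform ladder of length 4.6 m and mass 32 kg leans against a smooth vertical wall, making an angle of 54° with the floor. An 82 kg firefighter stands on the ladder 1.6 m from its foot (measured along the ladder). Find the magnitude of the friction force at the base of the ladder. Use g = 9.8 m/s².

f ≈ 317 N

Sum moments about the foot of the ladder (the floor normal and friction both act there and drop out).
Ladder weight 32×9.8 = 313.6 N acts at 2.3 m along the ladder; its horizontal arm is 2.3·cos54° = 1.352 m → τ = 424 N·m clockwise.
Firefighter: 82×9.8 = 803.6 N at 1.6 m → arm 0.9405 m → τ = 755.8 N·m clockwise.
Wall normal N acts horizontally at the top; its moment arm is the height L sinθ = 4.6·sin54° = 3.721 m, counterclockwise.
Balancing moments: N × 3.721 = 1180, giving N = 317 N.
ΣFx = 0: friction at the foot balances the wall's push, so f = N_wall = 317 N.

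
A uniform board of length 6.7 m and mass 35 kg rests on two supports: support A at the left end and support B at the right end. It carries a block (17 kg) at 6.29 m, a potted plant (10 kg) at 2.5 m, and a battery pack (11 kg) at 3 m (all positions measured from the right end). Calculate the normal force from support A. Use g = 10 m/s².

R_A ≈ 421 N

About support B:
Beam weight: 35 × 10 = 350 N down at 3.35 m → arm 3.35 m, τ = 350 × 3.35 = 1172 N·m counterclockwise.
Block: 17 × 10 = 170 N down at 6.29 m → arm 6.29 m, τ = 170 × 6.29 = 1069 N·m counterclockwise.
Potted plant: 10 × 10 = 100 N down at 2.5 m → arm 2.5 m, τ = 100 × 2.5 = 250 N·m counterclockwise.
Battery pack: 11 × 10 = 110 N down at 3 m → arm 3 m, τ = 110 × 3 = 330 N·m counterclockwise.
Net load moment about support B = 2821 N·m counterclockwise.
Reaction R at support A is upward at 6.7 m, arm 6.7 m → moment R × 6.7 clockwise.
For rotational equilibrium, R × 6.7 = 2821, so R = 421 N.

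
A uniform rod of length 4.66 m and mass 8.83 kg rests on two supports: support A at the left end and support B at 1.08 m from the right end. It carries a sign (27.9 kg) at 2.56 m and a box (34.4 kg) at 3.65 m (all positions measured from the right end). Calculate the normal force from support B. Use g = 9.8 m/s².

Choose support A as the axis so its reaction then has zero moment arm.
Beam weight: 8.83 × 9.8 = 86.53 N down at 2.33 m → arm 2.33 m, τ = 86.53 × 2.33 = 201.6 N·m clockwise.
Sign: 27.9 × 9.8 = 273.4 N down at 2.56 m → arm 2.1 m, τ = 273.4 × 2.1 = 574.1 N·m clockwise.
Box: 34.4 × 9.8 = 337.1 N down at 3.65 m → arm 1.01 m, τ = 337.1 × 1.01 = 340.5 N·m clockwise.
Net load moment about support A = 1116 N·m clockwise.
Reaction R at support B is upward at 1.08 m, arm 3.58 m → moment R × 3.58 counterclockwise.
For rotational equilibrium, R × 3.58 = 1116, so R = 312 N.

R_B ≈ 312 N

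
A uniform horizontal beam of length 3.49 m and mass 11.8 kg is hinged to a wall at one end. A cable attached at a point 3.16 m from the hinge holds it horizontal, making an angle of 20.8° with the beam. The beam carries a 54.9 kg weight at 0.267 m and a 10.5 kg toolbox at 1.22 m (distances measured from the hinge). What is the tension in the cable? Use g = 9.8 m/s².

T ≈ 420 N

Take moments about the hinge.
Beam weight: 11.8 × 9.8 = 115.6 N down at 1.745 m → arm 1.745 m, τ = 115.6 × 1.745 = 201.7 N·m clockwise.
Weight: 54.9 × 9.8 = 538 N down at 0.267 m → arm 0.267 m, τ = 538 × 0.267 = 143.6 N·m clockwise.
Toolbox: 10.5 × 9.8 = 102.9 N down at 1.22 m → arm 1.22 m, τ = 102.9 × 1.22 = 125.5 N·m clockwise.
Total clockwise load moment = 470.8 N·m.
The cable tension T acts at 3.16 m; only its component perpendicular to the beam, T sinθ, produces torque. sin 20.8° = 0.3551.
Στ = 0 ⇒ T × 3.16 × 0.3551 = 470.8 ⇒ T = 470.8 / 1.122 = 420 N.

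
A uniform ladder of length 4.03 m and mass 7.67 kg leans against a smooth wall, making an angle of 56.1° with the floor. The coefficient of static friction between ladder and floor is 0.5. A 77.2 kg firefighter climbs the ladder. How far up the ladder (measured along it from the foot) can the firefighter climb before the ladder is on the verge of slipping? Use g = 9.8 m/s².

d ≈ 3.1 m

Take moments about the foot of the ladder.
Ladder weight 7.67×9.8 = 75.17 N acts at 2.015 m along the ladder; its horizontal arm is 2.015·cos56.1° = 1.124 m → τ = 84.49 N·m clockwise.
Firefighter weight 77.2×9.8 = 756.6 N at distance d → arm d·cos56.1° → τ = 756.6·d·0.5577 clockwise.
Wall normal N at the top has arm L sinθ = 3.345 m counterclockwise, so Στ = 0 gives N·3.345 = 84.49 + 422·d.
ΣFy = 0 ⇒ N_floor = 831.8 N, so the maximum friction is μ_s·N_floor = 0.5×831.8 = 415.9 N. ΣFx = 0 ⇒ N_wall = f, so at the slipping point N = 415.9 N.
Substituting: 415.9×3.345 = 84.49 + 422·d ⇒ d = (1391 − 84.49) / 422 = 3.1 m.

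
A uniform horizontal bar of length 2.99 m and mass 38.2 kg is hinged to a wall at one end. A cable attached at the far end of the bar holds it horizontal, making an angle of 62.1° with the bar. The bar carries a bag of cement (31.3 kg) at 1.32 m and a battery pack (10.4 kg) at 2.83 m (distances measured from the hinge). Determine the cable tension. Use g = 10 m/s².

Taking torques about the hinge:
Beam weight: 38.2 × 10 = 382 N down at 1.495 m → arm 1.495 m, τ = 382 × 1.495 = 571.1 N·m clockwise.
Bag of cement: 31.3 × 10 = 313 N down at 1.32 m → arm 1.32 m, τ = 313 × 1.32 = 413.2 N·m clockwise.
Battery pack: 10.4 × 10 = 104 N down at 2.83 m → arm 2.83 m, τ = 104 × 2.83 = 294.3 N·m clockwise.
Total clockwise load moment = 1279 N·m.
The cable tension T acts at 2.99 m; only its component perpendicular to the bar, T sinθ, produces torque. sin 62.1° = 0.8838.
For rotational equilibrium, T × 2.99 × 0.8838 = 1279, so T = 1279 / 2.643 = 484 N.

T ≈ 484 N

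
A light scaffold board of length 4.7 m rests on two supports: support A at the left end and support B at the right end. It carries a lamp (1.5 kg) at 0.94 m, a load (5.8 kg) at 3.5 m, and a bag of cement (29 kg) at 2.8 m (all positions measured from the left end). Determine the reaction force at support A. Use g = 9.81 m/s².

Choose support B as the axis so its reaction then has zero moment arm.
Lamp: 1.5 × 9.81 = 14.71 N down at 0.94 m → arm 3.76 m, τ = 14.71 × 3.76 = 55.31 N·m counterclockwise.
Load: 5.8 × 9.81 = 56.9 N down at 3.5 m → arm 1.2 m, τ = 56.9 × 1.2 = 68.28 N·m counterclockwise.
Bag of cement: 29 × 9.81 = 284.5 N down at 2.8 m → arm 1.9 m, τ = 284.5 × 1.9 = 540.5 N·m counterclockwise.
Net load moment about support B = 664.1 N·m counterclockwise.
Reaction R at support A is upward at 0 m, arm 4.7 m → moment R × 4.7 clockwise.
Στ = 0 ⇒ R × 4.7 = 664.1 ⇒ R = 141 N.

R_A ≈ 141 N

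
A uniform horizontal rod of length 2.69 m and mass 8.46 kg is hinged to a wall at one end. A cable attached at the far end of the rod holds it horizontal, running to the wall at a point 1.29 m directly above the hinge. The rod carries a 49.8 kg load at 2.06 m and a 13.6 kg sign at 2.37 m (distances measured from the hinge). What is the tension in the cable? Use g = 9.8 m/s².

Taking torques about the hinge:
Beam weight: 8.46 × 9.8 = 82.91 N down at 1.345 m → arm 1.345 m, τ = 82.91 × 1.345 = 111.5 N·m clockwise.
Load: 49.8 × 9.8 = 488 N down at 2.06 m → arm 2.06 m, τ = 488 × 2.06 = 1005 N·m clockwise.
Sign: 13.6 × 9.8 = 133.3 N down at 2.37 m → arm 2.37 m, τ = 133.3 × 2.37 = 315.9 N·m clockwise.
Total clockwise load moment = 1432 N·m.
The cable tension T acts at 2.69 m; only its component perpendicular to the rod, T sinθ, produces torque. sinθ = h/√(h²+d²) = 1.29/√(1.29²+2.69²) = 0.4324.
Balancing moments: T × 2.69 × 0.4324 = 1432, giving T = 1432 / 1.163 = 1230 N.

T ≈ 1230 N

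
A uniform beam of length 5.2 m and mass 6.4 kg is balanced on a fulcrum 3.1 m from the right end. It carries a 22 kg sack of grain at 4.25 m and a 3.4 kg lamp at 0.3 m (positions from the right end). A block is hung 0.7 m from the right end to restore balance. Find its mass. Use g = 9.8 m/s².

Sum moments about the fulcrum (at 3.1 m from the right end) (the support reaction has zero arm there).
Beam weight: 6.4 × 9.8 = 62.72 N down at 2.6 m → arm 0.5 m, τ = 62.72 × 0.5 = 31.36 N·m clockwise.
Sack of grain: 22 × 9.8 = 215.6 N down at 4.25 m → arm 1.15 m, τ = 215.6 × 1.15 = 247.9 N·m counterclockwise.
Lamp: 3.4 × 9.8 = 33.32 N down at 0.3 m → arm 2.8 m, τ = 33.32 × 2.8 = 93.3 N·m clockwise.
Net moment of known loads = 123.2 N·m counterclockwise.
An unknown mass m at 0.7 m has arm 2.4 m; its moment is m·g·2.4 clockwise.
Στ = 0 ⇒ m × 9.8 × 2.4 = 123.2 ⇒ m = 123.2 / (9.8 × 2.4) = 5.24 kg.

m ≈ 5.24 kg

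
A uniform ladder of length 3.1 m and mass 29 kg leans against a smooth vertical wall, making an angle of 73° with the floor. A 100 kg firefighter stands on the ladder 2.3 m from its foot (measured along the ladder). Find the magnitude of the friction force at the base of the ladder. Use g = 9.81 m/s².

Take moments about the foot of the ladder.
Ladder weight 29×9.81 = 284.5 N acts at 1.55 m along the ladder; its horizontal arm is 1.55·cos73° = 0.4532 m → τ = 128.9 N·m clockwise.
Firefighter: 100×9.81 = 981 N at 2.3 m → arm 0.6725 m → τ = 659.7 N·m clockwise.
Wall normal N acts horizontally at the top; its moment arm is the height L sinθ = 3.1·sin73° = 2.965 m, counterclockwise.
For rotational equilibrium, N × 2.965 = 788.6, so N = 266 N.
ΣFx = 0: friction at the foot balances the wall's push, so f = N_wall = 266 N.

f ≈ 266 N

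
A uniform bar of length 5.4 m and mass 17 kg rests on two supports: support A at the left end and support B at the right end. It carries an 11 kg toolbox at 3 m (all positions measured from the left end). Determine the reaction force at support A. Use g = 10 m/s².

R_A ≈ 134 N

Take moments about support B.
Beam weight: 17 × 10 = 170 N down at 2.7 m → arm 2.7 m, τ = 170 × 2.7 = 459 N·m counterclockwise.
Toolbox: 11 × 10 = 110 N down at 3 m → arm 2.4 m, τ = 110 × 2.4 = 264 N·m counterclockwise.
Net load moment about support B = 723 N·m counterclockwise.
Reaction R at support A is upward at 0 m, arm 5.4 m → moment R × 5.4 clockwise.
Setting net torque to zero: R × 5.4 = 723 → R = 134 N.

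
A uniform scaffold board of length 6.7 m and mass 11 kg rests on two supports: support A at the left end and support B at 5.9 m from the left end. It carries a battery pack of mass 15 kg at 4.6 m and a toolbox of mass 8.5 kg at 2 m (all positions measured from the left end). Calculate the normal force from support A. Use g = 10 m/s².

R_A ≈ 137 N

Taking torques about support B:
Beam weight: 11 × 10 = 110 N down at 3.35 m → arm 2.55 m, τ = 110 × 2.55 = 280.5 N·m counterclockwise.
Battery pack: 15 × 10 = 150 N down at 4.6 m → arm 1.3 m, τ = 150 × 1.3 = 195 N·m counterclockwise.
Toolbox: 8.5 × 10 = 85 N down at 2 m → arm 3.9 m, τ = 85 × 3.9 = 331.5 N·m counterclockwise.
Net load moment about support B = 807 N·m counterclockwise.
Reaction R at support A is upward at 0 m, arm 5.9 m → moment R × 5.9 clockwise.
Setting net torque to zero: R × 5.9 = 807 → R = 137 N.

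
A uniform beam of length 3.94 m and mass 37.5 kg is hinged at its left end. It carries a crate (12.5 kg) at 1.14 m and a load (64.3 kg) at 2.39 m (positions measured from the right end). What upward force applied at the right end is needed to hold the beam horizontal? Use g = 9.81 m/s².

Take moments about the left end.
Beam weight: 37.5 × 9.81 = 367.9 N down at 1.97 m → arm 1.97 m, τ = 367.9 × 1.97 = 724.8 N·m clockwise.
Crate: 12.5 × 9.81 = 122.6 N down at 1.14 m → arm 2.8 m, τ = 122.6 × 2.8 = 343.3 N·m clockwise.
Load: 64.3 × 9.81 = 630.8 N down at 2.39 m → arm 1.55 m, τ = 630.8 × 1.55 = 977.7 N·m clockwise.
Net moment of the loads = 2046 N·m clockwise.
The upward force F acts at the right end, arm 3.94 m, giving F × 3.94 counterclockwise.
Balancing moments: F × 3.94 = 2046, giving F = 2046 / 3.94 = 519 N.

F ≈ 519 N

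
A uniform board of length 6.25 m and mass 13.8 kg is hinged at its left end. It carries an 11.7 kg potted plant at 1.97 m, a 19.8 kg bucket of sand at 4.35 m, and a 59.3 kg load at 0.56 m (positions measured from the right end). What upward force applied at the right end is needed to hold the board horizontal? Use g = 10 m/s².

F ≈ 749 N

About the left end:
Beam weight: 13.8 × 10 = 138 N down at 3.125 m → arm 3.125 m, τ = 138 × 3.125 = 431.2 N·m clockwise.
Potted plant: 11.7 × 10 = 117 N down at 1.97 m → arm 4.28 m, τ = 117 × 4.28 = 500.8 N·m clockwise.
Bucket of sand: 19.8 × 10 = 198 N down at 4.35 m → arm 1.9 m, τ = 198 × 1.9 = 376.2 N·m clockwise.
Load: 59.3 × 10 = 593 N down at 0.56 m → arm 5.69 m, τ = 593 × 5.69 = 3374 N·m clockwise.
Net moment of the loads = 4682 N·m clockwise.
The upward force F acts at the right end, arm 6.25 m, giving F × 6.25 counterclockwise.
Balancing moments: F × 6.25 = 4682, giving F = 4682 / 6.25 = 749 N.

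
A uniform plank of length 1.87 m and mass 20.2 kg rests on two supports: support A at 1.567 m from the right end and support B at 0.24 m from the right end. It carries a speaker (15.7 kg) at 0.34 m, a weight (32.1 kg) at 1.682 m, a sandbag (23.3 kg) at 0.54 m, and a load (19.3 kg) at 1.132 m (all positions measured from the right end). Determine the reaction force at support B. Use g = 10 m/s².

R_B ≈ 457 N

Taking torques about support A:
Beam weight: 20.2 × 10 = 202 N down at 0.935 m → arm 0.632 m, τ = 202 × 0.632 = 127.7 N·m clockwise.
Speaker: 15.7 × 10 = 157 N down at 0.34 m → arm 1.227 m, τ = 157 × 1.227 = 192.6 N·m clockwise.
Weight: 32.1 × 10 = 321 N down at 1.682 m → arm 0.115 m, τ = 321 × 0.115 = 36.91 N·m counterclockwise.
Sandbag: 23.3 × 10 = 233 N down at 0.54 m → arm 1.027 m, τ = 233 × 1.027 = 239.3 N·m clockwise.
Load: 19.3 × 10 = 193 N down at 1.132 m → arm 0.435 m, τ = 193 × 0.435 = 83.95 N·m clockwise.
Net load moment about support A = 606.6 N·m clockwise.
Reaction R at support B is upward at 0.24 m, arm 1.327 m → moment R × 1.327 counterclockwise.
For rotational equilibrium, R × 1.327 = 606.6, so R = 457 N.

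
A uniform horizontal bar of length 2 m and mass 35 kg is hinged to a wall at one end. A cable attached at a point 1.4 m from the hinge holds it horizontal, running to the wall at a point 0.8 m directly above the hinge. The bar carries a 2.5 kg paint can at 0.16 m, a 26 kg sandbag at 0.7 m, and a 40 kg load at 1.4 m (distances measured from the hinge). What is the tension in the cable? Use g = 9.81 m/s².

T ≈ 1550 N

Take moments about the hinge.
Beam weight: 35 × 9.81 = 343.4 N down at 1 m → arm 1 m, τ = 343.4 × 1 = 343.4 N·m clockwise.
Paint can: 2.5 × 9.81 = 24.53 N down at 0.16 m → arm 0.16 m, τ = 24.53 × 0.16 = 3.925 N·m clockwise.
Sandbag: 26 × 9.81 = 255.1 N down at 0.7 m → arm 0.7 m, τ = 255.1 × 0.7 = 178.6 N·m clockwise.
Load: 40 × 9.81 = 392.4 N down at 1.4 m → arm 1.4 m, τ = 392.4 × 1.4 = 549.4 N·m clockwise.
Total clockwise load moment = 1075 N·m.
The cable tension T acts at 1.4 m; only its component perpendicular to the bar, T sinθ, produces torque. sinθ = h/√(h²+d²) = 0.8/√(0.8²+1.4²) = 0.4961.
Balancing moments: T × 1.4 × 0.4961 = 1075, giving T = 1075 / 0.6945 = 1550 N.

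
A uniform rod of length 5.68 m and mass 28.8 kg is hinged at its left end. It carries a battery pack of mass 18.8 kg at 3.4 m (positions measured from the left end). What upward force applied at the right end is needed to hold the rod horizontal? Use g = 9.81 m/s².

F ≈ 252 N

Taking torques about the left end:
Beam weight: 28.8 × 9.81 = 282.5 N down at 2.84 m → arm 2.84 m, τ = 282.5 × 2.84 = 802.3 N·m clockwise.
Battery pack: 18.8 × 9.81 = 184.4 N down at 3.4 m → arm 3.4 m, τ = 184.4 × 3.4 = 627 N·m clockwise.
Net moment of the loads = 1429 N·m clockwise.
The upward force F acts at the right end, arm 5.68 m, giving F × 5.68 counterclockwise.
Στ = 0 ⇒ F × 5.68 = 1429 ⇒ F = 1429 / 5.68 = 252 N.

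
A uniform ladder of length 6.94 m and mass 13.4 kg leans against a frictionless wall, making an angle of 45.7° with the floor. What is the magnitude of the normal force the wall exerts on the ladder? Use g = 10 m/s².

N_wall ≈ 65.4 N

Choose the foot of the ladder as the axis so the floor normal and friction both act there and drop out.
Ladder weight 13.4×10 = 134 N acts at 3.47 m along the ladder; its horizontal arm is 3.47·cos45.7° = 2.424 m → τ = 324.8 N·m clockwise.
Wall normal N acts horizontally at the top; its moment arm is the height L sinθ = 6.94·sin45.7° = 4.967 m, counterclockwise.
Στ = 0 ⇒ N × 4.967 = 324.8 ⇒ N = 65.4 N.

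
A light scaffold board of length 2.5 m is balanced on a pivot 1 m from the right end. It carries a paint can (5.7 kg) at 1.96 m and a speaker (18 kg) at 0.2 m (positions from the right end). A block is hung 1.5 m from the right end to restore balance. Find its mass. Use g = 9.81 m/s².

Take moments about the pivot (at 1 m from the right end).
Paint can: 5.7 × 9.81 = 55.92 N down at 1.96 m → arm 0.96 m, τ = 55.92 × 0.96 = 53.68 N·m counterclockwise.
Speaker: 18 × 9.81 = 176.6 N down at 0.2 m → arm 0.8 m, τ = 176.6 × 0.8 = 141.3 N·m clockwise.
Net moment of known loads = 87.62 N·m clockwise.
An unknown mass m at 1.5 m has arm 0.5 m; its moment is m·g·0.5 counterclockwise.
Balancing moments: m × 9.81 × 0.5 = 87.62, giving m = 87.62 / (9.81 × 0.5) = 17.9 kg.

m ≈ 17.9 kg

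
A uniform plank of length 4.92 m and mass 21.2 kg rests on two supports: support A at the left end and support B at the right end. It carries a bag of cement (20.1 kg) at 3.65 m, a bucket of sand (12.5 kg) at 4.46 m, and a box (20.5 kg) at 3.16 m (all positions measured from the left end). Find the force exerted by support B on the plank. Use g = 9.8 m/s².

Sum moments about support A (its reaction then has zero moment arm).
Beam weight: 21.2 × 9.8 = 207.8 N down at 2.46 m → arm 2.46 m, τ = 207.8 × 2.46 = 511.2 N·m clockwise.
Bag of cement: 20.1 × 9.8 = 197 N down at 3.65 m → arm 3.65 m, τ = 197 × 3.65 = 719 N·m clockwise.
Bucket of sand: 12.5 × 9.8 = 122.5 N down at 4.46 m → arm 4.46 m, τ = 122.5 × 4.46 = 546.4 N·m clockwise.
Box: 20.5 × 9.8 = 200.9 N down at 3.16 m → arm 3.16 m, τ = 200.9 × 3.16 = 634.8 N·m clockwise.
Net load moment about support A = 2411 N·m clockwise.
Reaction R at support B is upward at 4.92 m, arm 4.92 m → moment R × 4.92 counterclockwise.
Balancing moments: R × 4.92 = 2411, giving R = 490 N.

R_B ≈ 490 N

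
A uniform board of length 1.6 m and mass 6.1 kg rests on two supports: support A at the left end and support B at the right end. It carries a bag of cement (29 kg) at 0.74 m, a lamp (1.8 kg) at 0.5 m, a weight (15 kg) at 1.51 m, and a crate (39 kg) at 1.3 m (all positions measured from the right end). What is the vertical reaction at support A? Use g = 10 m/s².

Take moments about support B.
Beam weight: 6.1 × 10 = 61 N down at 0.8 m → arm 0.8 m, τ = 61 × 0.8 = 48.8 N·m counterclockwise.
Bag of cement: 29 × 10 = 290 N down at 0.74 m → arm 0.74 m, τ = 290 × 0.74 = 214.6 N·m counterclockwise.
Lamp: 1.8 × 10 = 18 N down at 0.5 m → arm 0.5 m, τ = 18 × 0.5 = 9 N·m counterclockwise.
Weight: 15 × 10 = 150 N down at 1.51 m → arm 1.51 m, τ = 150 × 1.51 = 226.5 N·m counterclockwise.
Crate: 39 × 10 = 390 N down at 1.3 m → arm 1.3 m, τ = 390 × 1.3 = 507 N·m counterclockwise.
Net load moment about support B = 1006 N·m counterclockwise.
Reaction R at support A is upward at 1.6 m, arm 1.6 m → moment R × 1.6 clockwise.
For rotational equilibrium, R × 1.6 = 1006, so R = 629 N.

R_A ≈ 629 N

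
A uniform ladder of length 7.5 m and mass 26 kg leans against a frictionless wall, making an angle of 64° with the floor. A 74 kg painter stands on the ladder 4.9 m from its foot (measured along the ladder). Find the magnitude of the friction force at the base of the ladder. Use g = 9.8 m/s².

f ≈ 293 N

Choose the foot of the ladder as the axis so the floor normal and friction both act there and drop out.
Ladder weight 26×9.8 = 254.8 N acts at 3.75 m along the ladder; its horizontal arm is 3.75·cos64° = 1.644 m → τ = 418.9 N·m clockwise.
Painter: 74×9.8 = 725.2 N at 4.9 m → arm 2.148 m → τ = 1558 N·m clockwise.
Wall normal N acts horizontally at the top; its moment arm is the height L sinθ = 7.5·sin64° = 6.741 m, counterclockwise.
Balancing moments: N × 6.741 = 1977, giving N = 293 N.
ΣFx = 0: friction at the foot balances the wall's push, so f = N_wall = 293 N.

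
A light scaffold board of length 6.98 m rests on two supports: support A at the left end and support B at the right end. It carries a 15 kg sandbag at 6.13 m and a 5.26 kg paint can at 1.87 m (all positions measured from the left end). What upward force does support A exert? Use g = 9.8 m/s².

R_A ≈ 55.6 N

Sum moments about support B (its reaction then has zero moment arm).
Sandbag: 15 × 9.8 = 147 N down at 6.13 m → arm 0.85 m, τ = 147 × 0.85 = 125 N·m counterclockwise.
Paint can: 5.26 × 9.8 = 51.55 N down at 1.87 m → arm 5.11 m, τ = 51.55 × 5.11 = 263.4 N·m counterclockwise.
Net load moment about support B = 388.4 N·m counterclockwise.
Reaction R at support A is upward at 0 m, arm 6.98 m → moment R × 6.98 clockwise.
Balancing moments: R × 6.98 = 388.4, giving R = 55.6 N.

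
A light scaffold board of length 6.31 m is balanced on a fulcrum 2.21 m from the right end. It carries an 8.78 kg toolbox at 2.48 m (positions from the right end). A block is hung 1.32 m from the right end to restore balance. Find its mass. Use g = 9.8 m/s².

m ≈ 2.66 kg

About the fulcrum (at 2.21 m from the right end):
Toolbox: 8.78 × 9.8 = 86.04 N down at 2.48 m → arm 0.27 m, τ = 86.04 × 0.27 = 23.23 N·m counterclockwise.
Net moment of known loads = 23.23 N·m counterclockwise.
An unknown mass m at 1.32 m has arm 0.89 m; its moment is m·g·0.89 clockwise.
For rotational equilibrium, m × 9.8 × 0.89 = 23.23, so m = 23.23 / (9.8 × 0.89) = 2.66 kg.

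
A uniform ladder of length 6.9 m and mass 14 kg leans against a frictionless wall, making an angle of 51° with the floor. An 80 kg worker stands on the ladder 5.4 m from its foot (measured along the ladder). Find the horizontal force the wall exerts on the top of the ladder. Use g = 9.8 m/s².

N_wall ≈ 552 N

Take moments about the foot of the ladder.
Ladder weight 14×9.8 = 137.2 N acts at 3.45 m along the ladder; its horizontal arm is 3.45·cos51° = 2.171 m → τ = 297.9 N·m clockwise.
Worker: 80×9.8 = 784 N at 5.4 m → arm 3.398 m → τ = 2664 N·m clockwise.
Wall normal N acts horizontally at the top; its moment arm is the height L sinθ = 6.9·sin51° = 5.362 m, counterclockwise.
Balancing moments: N × 5.362 = 2962, giving N = 552 N.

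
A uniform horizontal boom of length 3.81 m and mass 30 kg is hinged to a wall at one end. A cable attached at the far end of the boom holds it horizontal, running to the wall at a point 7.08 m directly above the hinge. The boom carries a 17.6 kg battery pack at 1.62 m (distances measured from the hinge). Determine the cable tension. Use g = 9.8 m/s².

T ≈ 250 N

Choose the hinge as the axis so the unknown hinge reaction has zero arm there.
Beam weight: 30 × 9.8 = 294 N down at 1.905 m → arm 1.905 m, τ = 294 × 1.905 = 560.1 N·m clockwise.
Battery pack: 17.6 × 9.8 = 172.5 N down at 1.62 m → arm 1.62 m, τ = 172.5 × 1.62 = 279.5 N·m clockwise.
Total clockwise load moment = 839.6 N·m.
The cable tension T acts at 3.81 m; only its component perpendicular to the boom, T sinθ, produces torque. sinθ = h/√(h²+d²) = 7.08/√(7.08²+3.81²) = 0.8806.
Balancing moments: T × 3.81 × 0.8806 = 839.6, giving T = 839.6 / 3.355 = 250 N.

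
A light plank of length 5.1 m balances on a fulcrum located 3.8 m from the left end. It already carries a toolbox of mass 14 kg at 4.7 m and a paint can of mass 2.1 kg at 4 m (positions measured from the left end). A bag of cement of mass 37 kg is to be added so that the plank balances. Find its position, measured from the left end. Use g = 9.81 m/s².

Taking torques about the fulcrum (at 3.8 m from the left end):
Toolbox: 14 × 9.81 = 137.3 N down at 4.7 m → arm 0.9 m, τ = 137.3 × 0.9 = 123.6 N·m clockwise.
Paint can: 2.1 × 9.81 = 20.6 N down at 4 m → arm 0.2 m, τ = 20.6 × 0.2 = 4.12 N·m clockwise.
Net moment of existing loads = 127.7 N·m clockwise.
The bag of cement weighs 37 × 9.81 = 363 N and must supply an equal counterclockwise moment, so its lever arm about the fulcrum is 127.7 / 363 = 0.352 m.
That puts it at 3.8 − 0.352 = 3.45 m from the left end.

x ≈ 3.45 m from the left end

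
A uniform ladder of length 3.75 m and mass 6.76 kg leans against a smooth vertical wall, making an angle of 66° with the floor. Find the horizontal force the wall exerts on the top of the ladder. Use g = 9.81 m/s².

Sum moments about the foot of the ladder (the floor normal and friction both act there and drop out).
Ladder weight 6.76×9.81 = 66.32 N acts at 1.875 m along the ladder; its horizontal arm is 1.875·cos66° = 0.7626 m → τ = 50.58 N·m clockwise.
Wall normal N acts horizontally at the top; its moment arm is the height L sinθ = 3.75·sin66° = 3.426 m, counterclockwise.
For rotational equilibrium, N × 3.426 = 50.58, so N = 14.8 N.

N_wall ≈ 14.8 N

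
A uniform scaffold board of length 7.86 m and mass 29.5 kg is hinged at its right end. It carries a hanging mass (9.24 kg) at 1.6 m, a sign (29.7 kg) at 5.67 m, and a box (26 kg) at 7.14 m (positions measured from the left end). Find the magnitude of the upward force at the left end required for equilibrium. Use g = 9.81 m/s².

F ≈ 321 N

Take moments about the right end.
Beam weight: 29.5 × 9.81 = 289.4 N down at 3.93 m → arm 3.93 m, τ = 289.4 × 3.93 = 1137 N·m counterclockwise.
Hanging mass: 9.24 × 9.81 = 90.64 N down at 1.6 m → arm 6.26 m, τ = 90.64 × 6.26 = 567.4 N·m counterclockwise.
Sign: 29.7 × 9.81 = 291.4 N down at 5.67 m → arm 2.19 m, τ = 291.4 × 2.19 = 638.2 N·m counterclockwise.
Box: 26 × 9.81 = 255.1 N down at 7.14 m → arm 0.72 m, τ = 255.1 × 0.72 = 183.7 N·m counterclockwise.
Net moment of the loads = 2526 N·m counterclockwise.
The upward force F acts at the left end, arm 7.86 m, giving F × 7.86 clockwise.
For rotational equilibrium, F × 7.86 = 2526, so F = 2526 / 7.86 = 321 N.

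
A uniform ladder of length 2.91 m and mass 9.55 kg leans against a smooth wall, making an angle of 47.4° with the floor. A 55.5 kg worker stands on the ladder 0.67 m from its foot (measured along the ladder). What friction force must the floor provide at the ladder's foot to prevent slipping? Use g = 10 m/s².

f ≈ 161 N

Choose the foot of the ladder as the axis so the floor normal and friction both act there and drop out.
Ladder weight 9.55×10 = 95.5 N acts at 1.455 m along the ladder; its horizontal arm is 1.455·cos47.4° = 0.9849 m → τ = 94.06 N·m clockwise.
Worker: 55.5×10 = 555 N at 0.67 m → arm 0.4535 m → τ = 251.7 N·m clockwise.
Wall normal N acts horizontally at the top; its moment arm is the height L sinθ = 2.91·sin47.4° = 2.142 m, counterclockwise.
Setting net torque to zero: N × 2.142 = 345.8 → N = 161 N.
ΣFx = 0: friction at the foot balances the wall's push, so f = N_wall = 161 N.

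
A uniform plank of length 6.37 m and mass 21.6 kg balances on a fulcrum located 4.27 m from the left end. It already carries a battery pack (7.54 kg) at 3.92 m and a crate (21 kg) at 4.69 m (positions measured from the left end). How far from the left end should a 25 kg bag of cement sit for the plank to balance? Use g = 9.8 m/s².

About the fulcrum (at 4.27 m from the left end):
Beam weight: 21.6 × 9.8 = 211.7 N down at 3.185 m → arm 1.085 m, τ = 211.7 × 1.085 = 229.7 N·m counterclockwise.
Battery pack: 7.54 × 9.8 = 73.89 N down at 3.92 m → arm 0.35 m, τ = 73.89 × 0.35 = 25.86 N·m counterclockwise.
Crate: 21 × 9.8 = 205.8 N down at 4.69 m → arm 0.42 m, τ = 205.8 × 0.42 = 86.44 N·m clockwise.
Net moment of existing loads = 169.1 N·m counterclockwise.
The bag of cement weighs 25 × 9.8 = 245 N and must supply an equal clockwise moment, so its lever arm about the fulcrum is 169.1 / 245 = 0.69 m.
That puts it at 4.27 + 0.69 = 4.96 m from the left end.

x ≈ 4.96 m from the left end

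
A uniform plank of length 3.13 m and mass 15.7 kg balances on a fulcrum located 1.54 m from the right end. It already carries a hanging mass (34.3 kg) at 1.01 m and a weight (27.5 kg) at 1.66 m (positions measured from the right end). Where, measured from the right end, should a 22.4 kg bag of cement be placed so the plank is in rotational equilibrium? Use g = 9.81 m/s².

x ≈ 2.19 m from the right end

About the fulcrum (at 1.54 m from the right end):
Beam weight: 15.7 × 9.81 = 154 N down at 1.565 m → arm 0.025 m, τ = 154 × 0.025 = 3.85 N·m counterclockwise.
Hanging mass: 34.3 × 9.81 = 336.5 N down at 1.01 m → arm 0.53 m, τ = 336.5 × 0.53 = 178.3 N·m clockwise.
Weight: 27.5 × 9.81 = 269.8 N down at 1.66 m → arm 0.12 m, τ = 269.8 × 0.12 = 32.38 N·m counterclockwise.
Net moment of existing loads = 142.1 N·m clockwise.
The bag of cement weighs 22.4 × 9.81 = 219.7 N and must supply an equal counterclockwise moment, so its lever arm about the fulcrum is 142.1 / 219.7 = 0.647 m.
That puts it at 1.54 + 0.647 = 2.19 m from the right end.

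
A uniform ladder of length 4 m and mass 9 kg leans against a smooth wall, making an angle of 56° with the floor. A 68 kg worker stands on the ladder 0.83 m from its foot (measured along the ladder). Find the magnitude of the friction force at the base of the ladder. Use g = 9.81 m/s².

Take moments about the foot of the ladder.
Ladder weight 9×9.81 = 88.29 N acts at 2 m along the ladder; its horizontal arm is 2·cos56° = 1.118 m → τ = 98.71 N·m clockwise.
Worker: 68×9.81 = 667.1 N at 0.83 m → arm 0.4641 m → τ = 309.6 N·m clockwise.
Wall normal N acts horizontally at the top; its moment arm is the height L sinθ = 4·sin56° = 3.316 m, counterclockwise.
Balancing moments: N × 3.316 = 408.3, giving N = 123 N.
ΣFx = 0: friction at the foot balances the wall's push, so f = N_wall = 123 N.

f ≈ 123 N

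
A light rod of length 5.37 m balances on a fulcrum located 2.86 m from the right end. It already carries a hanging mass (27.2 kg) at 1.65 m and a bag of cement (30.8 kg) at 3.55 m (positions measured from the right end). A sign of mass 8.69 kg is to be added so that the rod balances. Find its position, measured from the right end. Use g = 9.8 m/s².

Take moments about the fulcrum (at 2.86 m from the right end).
Hanging mass: 27.2 × 9.8 = 266.6 N down at 1.65 m → arm 1.21 m, τ = 266.6 × 1.21 = 322.6 N·m clockwise.
Bag of cement: 30.8 × 9.8 = 301.8 N down at 3.55 m → arm 0.69 m, τ = 301.8 × 0.69 = 208.2 N·m counterclockwise.
Net moment of existing loads = 114.4 N·m clockwise.
The sign weighs 8.69 × 9.8 = 85.16 N and must supply an equal counterclockwise moment, so its lever arm about the fulcrum is 114.4 / 85.16 = 1.34 m.
That puts it at 2.86 + 1.34 = 4.2 m from the right end.

x ≈ 4.2 m from the right end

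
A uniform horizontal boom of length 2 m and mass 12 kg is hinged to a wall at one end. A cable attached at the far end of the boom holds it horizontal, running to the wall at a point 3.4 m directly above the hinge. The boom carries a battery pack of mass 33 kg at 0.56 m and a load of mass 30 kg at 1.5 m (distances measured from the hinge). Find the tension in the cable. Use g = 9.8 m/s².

T ≈ 429 N

Taking torques about the hinge:
Beam weight: 12 × 9.8 = 117.6 N down at 1 m → arm 1 m, τ = 117.6 × 1 = 117.6 N·m clockwise.
Battery pack: 33 × 9.8 = 323.4 N down at 0.56 m → arm 0.56 m, τ = 323.4 × 0.56 = 181.1 N·m clockwise.
Load: 30 × 9.8 = 294 N down at 1.5 m → arm 1.5 m, τ = 294 × 1.5 = 441 N·m clockwise.
Total clockwise load moment = 739.7 N·m.
The cable tension T acts at 2 m; only its component perpendicular to the boom, T sinθ, produces torque. sinθ = h/√(h²+d²) = 3.4/√(3.4²+2²) = 0.8619.
Στ = 0 ⇒ T × 2 × 0.8619 = 739.7 ⇒ T = 739.7 / 1.724 = 429 N.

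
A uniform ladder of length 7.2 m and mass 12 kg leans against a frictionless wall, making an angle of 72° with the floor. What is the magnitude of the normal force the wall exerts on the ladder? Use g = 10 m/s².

Choose the foot of the ladder as the axis so the floor normal and friction both act there and drop out.
Ladder weight 12×10 = 120 N acts at 3.6 m along the ladder; its horizontal arm is 3.6·cos72° = 1.112 m → τ = 133.4 N·m clockwise.
Wall normal N acts horizontally at the top; its moment arm is the height L sinθ = 7.2·sin72° = 6.848 m, counterclockwise.
Στ = 0 ⇒ N × 6.848 = 133.4 ⇒ N = 19.5 N.

N_wall ≈ 19.5 N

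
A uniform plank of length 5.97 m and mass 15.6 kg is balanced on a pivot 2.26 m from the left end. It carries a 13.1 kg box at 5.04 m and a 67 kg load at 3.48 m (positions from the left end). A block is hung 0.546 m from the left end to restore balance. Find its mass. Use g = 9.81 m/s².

m ≈ 75.5 kg

About the pivot (at 2.26 m from the left end):
Beam weight: 15.6 × 9.81 = 153 N down at 2.985 m → arm 0.725 m, τ = 153 × 0.725 = 110.9 N·m clockwise.
Box: 13.1 × 9.81 = 128.5 N down at 5.04 m → arm 2.78 m, τ = 128.5 × 2.78 = 357.2 N·m clockwise.
Load: 67 × 9.81 = 657.3 N down at 3.48 m → arm 1.22 m, τ = 657.3 × 1.22 = 801.9 N·m clockwise.
Net moment of known loads = 1270 N·m clockwise.
An unknown mass m at 0.546 m has arm 1.714 m; its moment is m·g·1.714 counterclockwise.
Setting net torque to zero: m × 9.81 × 1.714 = 1270 → m = 1270 / (9.81 × 1.714) = 75.5 kg.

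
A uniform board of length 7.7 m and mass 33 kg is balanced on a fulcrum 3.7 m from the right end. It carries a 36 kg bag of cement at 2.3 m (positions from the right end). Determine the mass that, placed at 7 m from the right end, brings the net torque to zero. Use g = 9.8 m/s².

Choose the fulcrum (at 3.7 m from the right end) as the axis so the support reaction has zero arm there.
Beam weight: 33 × 9.8 = 323.4 N down at 3.85 m → arm 0.15 m, τ = 323.4 × 0.15 = 48.51 N·m counterclockwise.
Bag of cement: 36 × 9.8 = 352.8 N down at 2.3 m → arm 1.4 m, τ = 352.8 × 1.4 = 493.9 N·m clockwise.
Net moment of known loads = 445.4 N·m clockwise.
An unknown mass m at 7 m has arm 3.3 m; its moment is m·g·3.3 counterclockwise.
Στ = 0 ⇒ m × 9.8 × 3.3 = 445.4 ⇒ m = 445.4 / (9.8 × 3.3) = 13.8 kg.

m ≈ 13.8 kg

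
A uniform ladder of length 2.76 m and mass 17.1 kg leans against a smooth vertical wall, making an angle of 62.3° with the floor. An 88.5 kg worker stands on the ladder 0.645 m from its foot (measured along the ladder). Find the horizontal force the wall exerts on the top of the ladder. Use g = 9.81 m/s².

Taking torques about the foot of the ladder:
Ladder weight 17.1×9.81 = 167.8 N acts at 1.38 m along the ladder; its horizontal arm is 1.38·cos62.3° = 0.6415 m → τ = 107.6 N·m clockwise.
Worker: 88.5×9.81 = 868.2 N at 0.645 m → arm 0.2998 m → τ = 260.3 N·m clockwise.
Wall normal N acts horizontally at the top; its moment arm is the height L sinθ = 2.76·sin62.3° = 2.444 m, counterclockwise.
For rotational equilibrium, N × 2.444 = 367.9, so N = 151 N.

N_wall ≈ 151 N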